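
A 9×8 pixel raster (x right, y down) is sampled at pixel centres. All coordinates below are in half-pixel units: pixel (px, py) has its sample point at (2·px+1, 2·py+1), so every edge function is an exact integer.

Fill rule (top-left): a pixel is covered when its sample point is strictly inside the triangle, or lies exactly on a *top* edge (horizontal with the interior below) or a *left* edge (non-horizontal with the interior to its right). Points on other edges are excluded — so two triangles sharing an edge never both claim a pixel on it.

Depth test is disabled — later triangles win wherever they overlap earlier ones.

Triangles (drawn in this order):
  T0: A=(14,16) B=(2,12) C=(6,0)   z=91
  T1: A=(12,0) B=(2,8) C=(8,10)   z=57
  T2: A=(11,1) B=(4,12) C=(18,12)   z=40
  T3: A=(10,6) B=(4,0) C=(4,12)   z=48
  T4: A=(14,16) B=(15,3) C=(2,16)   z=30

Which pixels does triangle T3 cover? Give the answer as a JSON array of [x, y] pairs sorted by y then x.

T0:
  2·area = 160
  edge (14, 16)→(2, 12): d=(-12,-4) top-left  bias=+0
  edge (2, 12)→(6, 0): d=(4,-12) top-left  bias=+0
  edge (6, 0)→(14, 16): d=(8,16) right/bottom  bias=-1
    (2,1)@(5, 3): e=[120,0,40] → #  [on edge]
    (3,1)@(7, 3): e=[128,24,8] → #
    (4,1)@(9, 3): e=[136,48,-24] → ·
    (2,2)@(5, 5): e=[96,8,56] → #
    (4,2)@(9, 5): e=[112,56,-8] → ·
    (2,3)@(5, 7): e=[72,16,72] → #
    (4,3)@(9, 7): e=[88,64,8] → #
    (5,3)@(11, 7): e=[96,88,-24] → ·
    (1,4)@(3, 9): e=[40,0,120] → #  [on edge]
    (5,4)@(11, 9): e=[72,96,-8] → ·
    (1,5)@(3, 11): e=[16,8,136] → #
    (5,5)@(11, 11): e=[48,104,8] → #
    (2,6)@(5, 13): e=[0,40,120] → #  [on edge]
    (0,7)@(1, 15): e=[-40,0,200] → ·  [on edge]
    (5,7)@(11, 15): e=[0,120,40] → #  [on edge]
  covered (22 px):
    · · · · · · · · ·
    · · # # · · · · ·
    · · # # · · · · ·
    · · # # # · · · ·
    · # # # # · · · ·
    · # # # # # · · ·
    · · # # # # · · ·
    · · · · · # # · ·
T1:
  2·area = 68  (B↔C swapped to make it positive)
  edge (12, 0)→(8, 10): d=(-4,10) right/bottom  bias=-1
  edge (8, 10)→(2, 8): d=(-6,-2) top-left  bias=+0
  edge (2, 8)→(12, 0): d=(10,-8) top-left  bias=+0
    (5,0)@(11, 1): e=[6,60,2] → #
    (6,0)@(13, 1): e=[-14,64,18] → ·
    (4,1)@(9, 3): e=[18,44,6] → #
    (5,1)@(11, 3): e=[-2,48,22] → ·
    (3,2)@(7, 5): e=[30,28,10] → #
    (5,2)@(11, 5): e=[-10,36,42] → ·
    (2,3)@(5, 7): e=[42,12,14] → #
    (5,3)@(11, 7): e=[-18,24,62] → ·
    (2,4)@(5, 9): e=[34,0,34] → #  [on edge]
    (4,4)@(9, 9): e=[-6,8,66] → ·
    (2,5)@(5, 11): e=[26,-12,54] → ·
    (3,5)@(7, 11): e=[6,-8,70] → ·
    (5,5)@(11, 11): e=[-34,0,102] → ·  [on edge]
    (8,6)@(17, 13): e=[-102,0,170] → ·  [on edge]
  covered (9 px):
    · · · · · # · · ·
    · · · · # · · · ·
    · · · # # · · · ·
    · · # # # · · · ·
    · · # # · · · · ·
    · · · · · · · · ·
    · · · · · · · · ·
    · · · · · · · · ·
T2:
  2·area = 154  (B↔C swapped to make it positive)
  edge (11, 1)→(18, 12): d=(7,11) right/bottom  bias=-1
  edge (18, 12)→(4, 12): d=(-14,0) right/bottom  bias=-1
  edge (4, 12)→(11, 1): d=(7,-11) top-left  bias=+0
    (5,0)@(11, 1): e=[0,154,0] → ·  [on edge]
    (5,1)@(11, 3): e=[14,126,14] → #
    (6,1)@(13, 3): e=[-8,126,36] → ·
    (4,2)@(9, 5): e=[50,98,6] → #
    (6,2)@(13, 5): e=[6,98,50] → #
    (7,2)@(15, 5): e=[-16,98,72] → ·
    (4,3)@(9, 7): e=[64,70,20] → #
    (7,3)@(15, 7): e=[-2,70,86] → ·
    (3,4)@(7, 9): e=[100,42,12] → #
    (7,4)@(15, 9): e=[12,42,100] → #
    (8,4)@(17, 9): e=[-10,42,122] → ·
    (2,5)@(5, 11): e=[136,14,4] → #
  covered (19 px):
    · · · · · · · · ·
    · · · · · # · · ·
    · · · · # # # · ·
    · · · · # # # · ·
    · · · # # # # # ·
    · · # # # # # # #
    · · · · · · · · ·
    · · · · · · · · ·
T3:
  2·area = 72  (B↔C swapped to make it positive)
  edge (10, 6)→(4, 12): d=(-6,6) right/bottom  bias=-1
  edge (4, 12)→(4, 0): d=(0,-12) top-left  bias=+0
  edge (4, 0)→(10, 6): d=(6,6) right/bottom  bias=-1
    (2,0)@(5, 1): e=[60,12,0] → ·  [on edge]
    (7,0)@(15, 1): e=[0,132,-60] → ·  [on edge]
    (2,1)@(5, 3): e=[48,12,12] → #
    (3,1)@(7, 3): e=[36,36,0] → ·  [on edge]
    (6,1)@(13, 3): e=[0,108,-36] → ·  [on edge]
    (2,2)@(5, 5): e=[36,12,24] → #
    (3,2)@(7, 5): e=[24,36,12] → #
    (4,2)@(9, 5): e=[12,60,0] → ·  [on edge]
    (5,2)@(11, 5): e=[0,84,-12] → ·  [on edge]
    (2,3)@(5, 7): e=[24,12,36] → #
    (4,3)@(9, 7): e=[0,60,12] → ·  [on edge]
    (5,3)@(11, 7): e=[-12,84,0] → ·  [on edge]
    (3,4)@(7, 9): e=[0,36,36] → ·  [on edge]
    (6,4)@(13, 9): e=[-36,108,0] → ·  [on edge]
    (2,5)@(5, 11): e=[0,12,60] → ·  [on edge]
    (7,5)@(15, 11): e=[-60,132,0] → ·  [on edge]
    (1,6)@(3, 13): e=[0,-12,84] → ·  [on edge]
    (8,6)@(17, 13): e=[-84,156,0] → ·  [on edge]
    (0,7)@(1, 15): e=[0,-36,108] → ·  [on edge]
  covered (6 px):
    · · · · · · · · ·
    · · # · · · · · ·
    · · # # · · · · ·
    · · # # · · · · ·
    · · # · · · · · ·
    · · · · · · · · ·
    · · · · · · · · ·
    · · · · · · · · ·
T4:
  2·area = 156  (B↔C swapped to make it positive)
  edge (14, 16)→(2, 16): d=(-12,0) right/bottom  bias=-1
  edge (2, 16)→(15, 3): d=(13,-13) top-left  bias=+0
  edge (15, 3)→(14, 16): d=(-1,13) right/bottom  bias=-1
    (8,0)@(17, 1): e=[180,0,-24] → ·  [on edge]
    (7,1)@(15, 3): e=[156,0,0] → ·  [on edge]
    (6,2)@(13, 5): e=[132,0,24] → #  [on edge]
    (7,2)@(15, 5): e=[132,26,-2] → ·
    (5,3)@(11, 7): e=[108,0,48] → #  [on edge]
    (7,3)@(15, 7): e=[108,52,-4] → ·
    (4,4)@(9, 9): e=[84,0,72] → #  [on edge]
    (7,4)@(15, 9): e=[84,78,-6] → ·
    (3,5)@(7, 11): e=[60,0,96] → #  [on edge]
    (7,5)@(15, 11): e=[60,104,-8] → ·
    (2,6)@(5, 13): e=[36,0,120] → #  [on edge]
    (7,6)@(15, 13): e=[36,130,-10] → ·
    (1,7)@(3, 15): e=[12,0,144] → #  [on edge]
  covered (21 px):
    · · · · · · · · ·
    · · · · · · · · ·
    · · · · · · # · ·
    · · · · · # # · ·
    · · · · # # # · ·
    · · · # # # # · ·
    · · # # # # # · ·
    · # # # # # # · ·

Result: [[2,1],[2,2],[3,2],[2,3],[3,3],[2,4]]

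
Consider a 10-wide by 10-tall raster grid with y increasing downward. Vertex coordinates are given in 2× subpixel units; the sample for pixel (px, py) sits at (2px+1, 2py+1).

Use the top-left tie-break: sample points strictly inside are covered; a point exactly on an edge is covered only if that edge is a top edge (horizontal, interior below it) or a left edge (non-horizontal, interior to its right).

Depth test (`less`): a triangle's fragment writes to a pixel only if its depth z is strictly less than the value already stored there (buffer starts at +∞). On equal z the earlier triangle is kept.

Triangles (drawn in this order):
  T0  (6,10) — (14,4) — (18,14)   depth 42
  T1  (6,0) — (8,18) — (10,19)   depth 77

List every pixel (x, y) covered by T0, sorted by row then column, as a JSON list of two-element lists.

T0:
  2·area = 104
  edge (6, 10)→(14, 4): d=(8,-6) top-left  bias=+0
  edge (14, 4)→(18, 14): d=(4,10) right/bottom  bias=-1
  edge (18, 14)→(6, 10): d=(-12,-4) top-left  bias=+0
    (6,2)@(13, 5): e=[2,14,88] → █
    (7,2)@(15, 5): e=[14,-6,96] → ·
    (5,3)@(11, 7): e=[6,42,56] → █
    (7,3)@(15, 7): e=[30,2,72] → █
    (8,3)@(17, 7): e=[42,-18,80] → ·
    (1,4)@(3, 9): e=[-26,130,0] → ·  [on edge]
    (4,4)@(9, 9): e=[10,70,24] → █
    (8,4)@(17, 9): e=[58,-10,56] → ·
    (4,5)@(9, 11): e=[26,78,0] → █  [on edge]
    (8,5)@(17, 11): e=[74,-2,32] → ·
    (4,6)@(9, 13): e=[42,86,-24] → ·
    (5,6)@(11, 13): e=[54,66,-16] → ·
    (7,6)@(15, 13): e=[78,26,0] → █  [on edge]
  covered (14 px):
    · · · · · · · · · ·
    · · · · · · · · · ·
    · · · · · · █ · · ·
    · · · · · █ █ █ · ·
    · · · · █ █ █ █ · ·
    · · · · █ █ █ █ · ·
    · · · · · · · █ █ ·
    · · · · · · · · · ·
    · · · · · · · · · ·
    · · · · · · · · · ·
T1:
  2·area = 34  (B↔C swapped to make it positive)
  edge (6, 0)→(10, 19): d=(4,19) right/bottom  bias=-1
  edge (10, 19)→(8, 18): d=(-2,-1) top-left  bias=+0
  edge (8, 18)→(6, 0): d=(-2,-18) top-left  bias=+0
    (3,2)@(7, 5): e=[1,25,8] → █
    (4,2)@(9, 5): e=[-37,27,44] → ·
    (3,3)@(7, 7): e=[9,21,4] → █
    (4,3)@(9, 7): e=[-29,23,40] → ·
    (3,4)@(7, 9): e=[17,17,0] → █  [on edge]
    (4,4)@(9, 9): e=[-21,19,36] → ·
    (3,5)@(7, 11): e=[25,13,-4] → ·
    (4,7)@(9, 15): e=[3,7,24] → █
    (5,7)@(11, 15): e=[-35,9,60] → ·
    (4,8)@(9, 17): e=[11,3,20] → █
    (5,8)@(11, 17): e=[-27,5,56] → ·
    (4,9)@(9, 19): e=[19,-1,16] → ·
  covered (5 px):
    · · · · · · · · · ·
    · · · · · · · · · ·
    · · · █ · · · · · ·
    · · · █ · · · · · ·
    · · · █ · · · · · ·
    · · · · · · · · · ·
    · · · · · · · · · ·
    · · · · █ · · · · ·
    · · · · █ · · · · ·
    · · · · · · · · · ·

Answer: [[6,2],[5,3],[6,3],[7,3],[4,4],[5,4],[6,4],[7,4],[4,5],[5,5],[6,5],[7,5],[7,6],[8,6]]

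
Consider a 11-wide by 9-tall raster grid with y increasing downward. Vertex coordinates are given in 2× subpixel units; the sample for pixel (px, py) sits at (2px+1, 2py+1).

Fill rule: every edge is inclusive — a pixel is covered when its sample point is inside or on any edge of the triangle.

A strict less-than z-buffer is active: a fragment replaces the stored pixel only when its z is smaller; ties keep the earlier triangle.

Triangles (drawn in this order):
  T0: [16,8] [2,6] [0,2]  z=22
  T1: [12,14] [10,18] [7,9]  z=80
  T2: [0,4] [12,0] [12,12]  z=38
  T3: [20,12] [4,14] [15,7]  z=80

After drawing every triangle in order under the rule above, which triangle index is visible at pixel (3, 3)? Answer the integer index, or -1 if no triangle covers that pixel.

T0:
  2·area = 52
  edge (16, 8)→(2, 6): d=(-14,-2) inclusive
  edge (2, 6)→(0, 2): d=(-2,-4) inclusive
  edge (0, 2)→(16, 8): d=(16,6) inclusive
    (0,1)@(1, 3): e=[40,2,10] → X
    (1,1)@(3, 3): e=[44,10,-2] → .
    (0,2)@(1, 5): e=[12,-2,42] → .
    (1,2)@(3, 5): e=[16,6,30] → X
    (2,2)@(5, 5): e=[20,14,18] → X
    (3,2)@(7, 5): e=[24,22,6] → X
    (4,2)@(9, 5): e=[28,30,-6] → .
    (1,3)@(3, 7): e=[-12,2,62] → .
    (2,3)@(5, 7): e=[-8,10,50] → .
    (3,3)@(7, 7): e=[-4,18,38] → .
    (4,3)@(9, 7): e=[0,26,26] → X  [on edge]
    (5,3)@(11, 7): e=[4,34,14] → X
  covered (7 px):
    . . . . . . . . . . .
    X . . . . . . . . . .
    . X X X . . . . . . .
    . . . . X X X . . . .
    . . . . . . . . . . .
    . . . . . . . . . . .
    . . . . . . . . . . .
    . . . . . . . . . . .
    . . . . . . . . . . .
T1:
  2·area = 30
  edge (12, 14)→(10, 18): d=(-2,4) inclusive
  edge (10, 18)→(7, 9): d=(-3,-9) inclusive
  edge (7, 9)→(12, 14): d=(5,5) inclusive
    (0,1)@(1, 3): e=[66,-36,0] → .  [on edge]
    (2,1)@(5, 3): e=[50,0,-20] → .  [on edge]
    (1,2)@(3, 5): e=[54,-24,0] → .  [on edge]
    (2,3)@(5, 7): e=[42,-12,0] → .  [on edge]
    (3,4)@(7, 9): e=[30,0,0] → X  [on edge]
    (4,4)@(9, 9): e=[22,18,-10] → .
    (3,5)@(7, 11): e=[26,-6,10] → .
    (4,5)@(9, 11): e=[18,12,0] → X  [on edge]
    (5,5)@(11, 11): e=[10,30,-10] → .
    (4,6)@(9, 13): e=[14,6,10] → X
    (5,6)@(11, 13): e=[6,24,0] → X  [on edge]
    (6,6)@(13, 13): e=[-2,42,-10] → .
    (4,7)@(9, 15): e=[10,0,20] → X  [on edge]
    (6,7)@(13, 15): e=[-6,36,0] → .  [on edge]
    (7,8)@(15, 17): e=[-18,48,0] → .  [on edge]
  covered (6 px):
    . . . . . . . . . . .
    . . . . . . . . . . .
    . . . . . . . . . . .
    . . . . . . . . . . .
    . . . X . . . . . . .
    . . . . X . . . . . .
    . . . . X X . . . . .
    . . . . X X . . . . .
    . . . . . . . . . . .
T2:
  2·area = 144
  edge (0, 4)→(12, 0): d=(12,-4) inclusive
  edge (12, 0)→(12, 12): d=(0,12) inclusive
  edge (12, 12)→(0, 4): d=(-12,-8) inclusive
    (4,0)@(9, 1): e=[0,36,108] → X  [on edge]
    (5,0)@(11, 1): e=[8,12,124] → X
    (6,0)@(13, 1): e=[16,-12,140] → .
    (1,1)@(3, 3): e=[0,108,36] → X  [on edge]
    (2,1)@(5, 3): e=[8,84,52] → X
    (3,1)@(7, 3): e=[16,60,68] → X
    (6,1)@(13, 3): e=[40,-12,116] → .
    (1,2)@(3, 5): e=[24,108,12] → X
    (6,2)@(13, 5): e=[64,-12,92] → .
    (1,3)@(3, 7): e=[48,108,-12] → .
    (2,3)@(5, 7): e=[56,84,4] → X
    (6,3)@(13, 7): e=[88,-12,68] → .
  covered (19 px):
    . . . . X X . . . . .
    . X X X X X . . . . .
    . X X X X X . . . . .
    . . X X X X . . . . .
    . . . . X X . . . . .
    . . . . . X . . . . .
    . . . . . . . . . . .
    . . . . . . . . . . .
    . . . . . . . . . . .
T3:
  2·area = 90
  edge (20, 12)→(4, 14): d=(-16,2) inclusive
  edge (4, 14)→(15, 7): d=(11,-7) inclusive
  edge (15, 7)→(20, 12): d=(5,5) inclusive
    (4,0)@(9, 1): e=[198,-108,0] → .  [on edge]
    (5,1)@(11, 3): e=[162,-72,0] → .  [on edge]
    (6,2)@(13, 5): e=[126,-36,0] → .  [on edge]
    (7,3)@(15, 7): e=[90,0,0] → X  [on edge]
    (8,3)@(17, 7): e=[86,14,-10] → .
    (6,4)@(13, 9): e=[62,8,20] → X
    (8,4)@(17, 9): e=[54,36,0] → X  [on edge]
    (9,4)@(19, 9): e=[50,50,-10] → .
    (4,5)@(9, 11): e=[38,2,50] → X
    (5,5)@(11, 11): e=[34,16,40] → X
    (9,5)@(19, 11): e=[18,72,0] → X  [on edge]
    (10,5)@(21, 11): e=[14,86,-10] → .
    (10,6)@(21, 13): e=[-18,108,0] → .  [on edge]
  covered (13 px):
    . . . . . . . . . . .
    . . . . . . . . . . .
    . . . . . . . . . . .
    . . . . . . . X . . .
    . . . . . . X X X . .
    . . . . X X X X X X .
    . . . X X X . . . . .
    . . . . . . . . . . .
    . . . . . . . . . . .

Z-buffer (winner per pixel, '.' = empty):
  . . . . 2 2 . . . . .
  0 2 2 2 2 2 . . . . .
  . 0 0 0 2 2 . . . . .
  . . 2 2 0 0 0 3 . . .
  . . . 1 2 2 3 3 3 . .
  . . . . 1 2 3 3 3 3 .
  . . . 3 1 1 . . . . .
  . . . . 1 1 . . . . .
  . . . . . . . . . . .

Result: 2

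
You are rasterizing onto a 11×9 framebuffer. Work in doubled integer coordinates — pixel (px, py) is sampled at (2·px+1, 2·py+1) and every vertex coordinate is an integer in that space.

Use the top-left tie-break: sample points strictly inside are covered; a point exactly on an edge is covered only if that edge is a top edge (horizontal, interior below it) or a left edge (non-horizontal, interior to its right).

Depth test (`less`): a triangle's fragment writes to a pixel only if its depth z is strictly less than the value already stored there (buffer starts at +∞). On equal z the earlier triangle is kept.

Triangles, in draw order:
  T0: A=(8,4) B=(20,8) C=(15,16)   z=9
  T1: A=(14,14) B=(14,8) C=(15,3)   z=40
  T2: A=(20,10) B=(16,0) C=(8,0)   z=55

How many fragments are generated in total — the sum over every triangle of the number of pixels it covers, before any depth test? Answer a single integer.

T0:
  2·area = 116
  edge (8, 4)→(20, 8): d=(12,4) right/bottom  bias=-1
  edge (20, 8)→(15, 16): d=(-5,8) right/bottom  bias=-1
  edge (15, 16)→(8, 4): d=(-7,-12) top-left  bias=+0
    (2,1)@(5, 3): e=[0,145,-29] → .  [on edge]
    (4,2)@(9, 5): e=[8,103,5] → X
    (5,2)@(11, 5): e=[0,87,29] → .  [on edge]
    (4,3)@(9, 7): e=[32,93,-9] → .
    (5,3)@(11, 7): e=[24,77,15] → X
    (6,3)@(13, 7): e=[16,61,39] → X
    (7,3)@(15, 7): e=[8,45,63] → X
    (8,3)@(17, 7): e=[0,29,87] → .  [on edge]
    (5,4)@(11, 9): e=[48,67,1] → X
    (8,4)@(17, 9): e=[24,19,73] → X
    (9,4)@(19, 9): e=[16,3,97] → X
    (10,4)@(21, 9): e=[8,-13,121] → .
  covered (14 px):
    . . . . . . . . . . .
    . . . . . . . . . . .
    . . . . X . . . . . .
    . . . . . X X X . . .
    . . . . . X X X X X .
    . . . . . . X X X . .
    . . . . . . . X . . .
    . . . . . . . X . . .
    . . . . . . . . . . .
T1:
  2·area = 6
  edge (14, 14)→(14, 8): d=(0,-6) top-left  bias=+0
  edge (14, 8)→(15, 3): d=(1,-5) top-left  bias=+0
  edge (15, 3)→(14, 14): d=(-1,11) right/bottom  bias=-1
    (7,1)@(15, 3): e=[6,0,0] → .  [on edge]
    (6,6)@(13, 13): e=[-6,0,12] → .  [on edge]
  covered (0 px):
    . . . . . . . . . . .
    . . . . . . . . . . .
    . . . . . . . . . . .
    . . . . . . . . . . .
    . . . . . . . . . . .
    . . . . . . . . . . .
    . . . . . . . . . . .
    . . . . . . . . . . .
    . . . . . . . . . . .
T2:
  2·area = 80  (B↔C swapped to make it positive)
  edge (20, 10)→(8, 0): d=(-12,-10) top-left  bias=+0
  edge (8, 0)→(16, 0): d=(8,0) top-left  bias=+0
  edge (16, 0)→(20, 10): d=(4,10) right/bottom  bias=-1
    (5,0)@(11, 1): e=[18,8,54] → X
    (6,0)@(13, 1): e=[38,8,34] → X
    (7,0)@(15, 1): e=[58,8,14] → X
    (8,0)@(17, 1): e=[78,8,-6] → .
    (5,1)@(11, 3): e=[-6,24,62] → .
    (6,1)@(13, 3): e=[14,24,42] → X
    (8,1)@(17, 3): e=[54,24,2] → X
    (9,1)@(19, 3): e=[74,24,-18] → .
    (6,2)@(13, 5): e=[-10,40,50] → .
    (7,2)@(15, 5): e=[10,40,30] → X
    (9,2)@(19, 5): e=[50,40,-10] → .
    (7,3)@(15, 7): e=[-14,56,38] → .
  covered (10 px):
    . . . . . X X X . . .
    . . . . . . X X X . .
    . . . . . . . X X . .
    . . . . . . . . X . .
    . . . . . . . . . X .
    . . . . . . . . . . .
    . . . . . . . . . . .
    . . . . . . . . . . .
    . . . . . . . . . . .

Result: 24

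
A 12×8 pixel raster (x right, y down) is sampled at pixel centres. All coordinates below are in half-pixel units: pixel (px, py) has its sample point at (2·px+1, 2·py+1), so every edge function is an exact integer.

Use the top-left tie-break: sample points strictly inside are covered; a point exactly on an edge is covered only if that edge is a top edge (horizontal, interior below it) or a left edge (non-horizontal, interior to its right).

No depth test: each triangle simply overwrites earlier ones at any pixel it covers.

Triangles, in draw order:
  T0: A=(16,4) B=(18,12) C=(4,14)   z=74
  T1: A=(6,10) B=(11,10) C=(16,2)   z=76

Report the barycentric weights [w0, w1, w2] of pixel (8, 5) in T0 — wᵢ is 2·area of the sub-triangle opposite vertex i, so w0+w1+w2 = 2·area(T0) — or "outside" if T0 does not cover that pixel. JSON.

T0:
  2·area = 116
  edge (16, 4)→(18, 12): d=(2,8) right/bottom  bias=-1
  edge (18, 12)→(4, 14): d=(-14,2) right/bottom  bias=-1
  edge (4, 14)→(16, 4): d=(12,-10) top-left  bias=+0
    (7,2)@(15, 5): e=[10,104,2] → █
    (8,2)@(17, 5): e=[-6,100,22] → ·
    (6,3)@(13, 7): e=[30,80,6] → █
    (8,3)@(17, 7): e=[-2,72,46] → ·
    (5,4)@(11, 9): e=[50,56,10] → █
    (8,4)@(17, 9): e=[2,44,70] → █
    (9,4)@(19, 9): e=[-14,40,90] → ·
    (4,5)@(9, 11): e=[70,32,14] → █
    (9,5)@(19, 11): e=[-10,12,114] → ·
    (3,6)@(7, 13): e=[90,8,18] → █
    (5,6)@(11, 13): e=[58,0,58] → ·  [on edge]
    (6,6)@(13, 13): e=[42,-4,78] → ·
  covered (14 px):
    · · · · · · · · · · · ·
    · · · · · · · · · · · ·
    · · · · · · · █ · · · ·
    · · · · · · █ █ · · · ·
    · · · · · █ █ █ █ · · ·
    · · · · █ █ █ █ █ · · ·
    · · · █ █ · · · · · · ·
    · · · · · · · · · · · ·
T1:
  2·area = 40  (B↔C swapped to make it positive)
  edge (6, 10)→(16, 2): d=(10,-8) top-left  bias=+0
  edge (16, 2)→(11, 10): d=(-5,8) right/bottom  bias=-1
  edge (11, 10)→(6, 10): d=(-5,0) right/bottom  bias=-1
    (7,1)@(15, 3): e=[2,3,35] → █
    (8,1)@(17, 3): e=[18,-13,35] → ·
    (6,2)@(13, 5): e=[6,9,25] → █
    (7,2)@(15, 5): e=[22,-7,25] → ·
    (5,3)@(11, 7): e=[10,15,15] → █
    (6,3)@(13, 7): e=[26,-1,15] → ·
    (4,4)@(9, 9): e=[14,21,5] → █
    (6,4)@(13, 9): e=[46,-11,5] → ·
    (4,5)@(9, 11): e=[34,11,-5] → ·
    (5,5)@(11, 11): e=[50,-5,-5] → ·
  covered (5 px):
    · · · · · · · · · · · ·
    · · · · · · · █ · · · ·
    · · · · · · █ · · · · ·
    · · · · · █ · · · · · ·
    · · · · █ █ · · · · · ·
    · · · · · · · · · · · ·
    · · · · · · · · · · · ·
    · · · · · · · · · · · ·

Answer: [16,94,6]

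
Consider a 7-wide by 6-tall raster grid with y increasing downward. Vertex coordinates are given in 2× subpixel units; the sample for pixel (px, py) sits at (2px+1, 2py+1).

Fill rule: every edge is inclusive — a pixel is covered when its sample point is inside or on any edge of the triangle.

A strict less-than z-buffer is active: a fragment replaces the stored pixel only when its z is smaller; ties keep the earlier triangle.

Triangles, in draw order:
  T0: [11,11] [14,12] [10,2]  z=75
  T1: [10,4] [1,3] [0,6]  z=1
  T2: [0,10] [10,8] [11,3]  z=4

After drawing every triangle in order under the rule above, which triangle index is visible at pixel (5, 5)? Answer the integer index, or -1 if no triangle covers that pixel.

T0:
  2·area = 26  (B↔C swapped to make it positive)
  edge (11, 11)→(10, 2): d=(-1,-9) inclusive
  edge (10, 2)→(14, 12): d=(4,10) inclusive
  edge (14, 12)→(11, 11): d=(-3,-1) inclusive
    (5,2)@(11, 5): e=[6,2,18] → █
    (6,2)@(13, 5): e=[24,-18,20] → ·
    (5,3)@(11, 7): e=[4,10,12] → █
    (6,3)@(13, 7): e=[22,-10,14] → ·
    (2,4)@(5, 9): e=[-52,78,0] → ·  [on edge]
    (5,4)@(11, 9): e=[2,18,6] → █
    (6,4)@(13, 9): e=[20,-2,8] → ·
    (5,5)@(11, 11): e=[0,26,0] → █  [on edge]
    (6,5)@(13, 11): e=[18,6,2] → █
  covered (5 px):
    · · · · · · ·
    · · · · · · ·
    · · · · · █ ·
    · · · · · █ ·
    · · · · · █ ·
    · · · · · █ █
T1:
  2·area = 28  (B↔C swapped to make it positive)
  edge (10, 4)→(0, 6): d=(-10,2) inclusive
  edge (0, 6)→(1, 3): d=(1,-3) inclusive
  edge (1, 3)→(10, 4): d=(9,1) inclusive
    (0,1)@(1, 3): e=[28,0,0] → █  [on edge]
    (1,1)@(3, 3): e=[24,6,-2] → ·
    (0,2)@(1, 5): e=[8,2,18] → █
    (1,2)@(3, 5): e=[4,8,16] → █
    (2,2)@(5, 5): e=[0,14,14] → █  [on edge]
    (3,2)@(7, 5): e=[-4,20,12] → ·
    (0,3)@(1, 7): e=[-12,4,36] → ·
    (1,3)@(3, 7): e=[-16,10,34] → ·
    (2,3)@(5, 7): e=[-20,16,32] → ·
  covered (4 px):
    · · · · · · ·
    █ · · · · · ·
    █ █ █ · · · ·
    · · · · · · ·
    · · · · · · ·
    · · · · · · ·
T2:
  2·area = 48  (B↔C swapped to make it positive)
  edge (0, 10)→(11, 3): d=(11,-7) inclusive
  edge (11, 3)→(10, 8): d=(-1,5) inclusive
  edge (10, 8)→(0, 10): d=(-10,2) inclusive
    (5,1)@(11, 3): e=[0,0,48] → █  [on edge]
    (6,1)@(13, 3): e=[14,-10,44] → ·
    (4,2)@(9, 5): e=[8,8,32] → █
    (5,2)@(11, 5): e=[22,-2,28] → ·
    (2,3)@(5, 7): e=[2,26,20] → █
    (3,3)@(7, 7): e=[16,16,16] → █
    (5,3)@(11, 7): e=[44,-4,8] → ·
    (1,4)@(3, 9): e=[10,34,4] → █
    (2,4)@(5, 9): e=[24,24,0] → █  [on edge]
    (3,4)@(7, 9): e=[38,14,-4] → ·
    (4,4)@(9, 9): e=[52,4,-8] → ·
    (1,5)@(3, 11): e=[32,32,-16] → ·
  covered (7 px):
    · · · · · · ·
    · · · · · █ ·
    · · · · █ · ·
    · · █ █ █ · ·
    · █ █ · · · ·
    · · · · · · ·

Z-buffer (winner per pixel, '.' = empty):
  . . . . . . .
  1 . . . . 2 .
  1 1 1 . 2 0 .
  . . 2 2 2 0 .
  . 2 2 . . 0 .
  . . . . . 0 0

Result: 0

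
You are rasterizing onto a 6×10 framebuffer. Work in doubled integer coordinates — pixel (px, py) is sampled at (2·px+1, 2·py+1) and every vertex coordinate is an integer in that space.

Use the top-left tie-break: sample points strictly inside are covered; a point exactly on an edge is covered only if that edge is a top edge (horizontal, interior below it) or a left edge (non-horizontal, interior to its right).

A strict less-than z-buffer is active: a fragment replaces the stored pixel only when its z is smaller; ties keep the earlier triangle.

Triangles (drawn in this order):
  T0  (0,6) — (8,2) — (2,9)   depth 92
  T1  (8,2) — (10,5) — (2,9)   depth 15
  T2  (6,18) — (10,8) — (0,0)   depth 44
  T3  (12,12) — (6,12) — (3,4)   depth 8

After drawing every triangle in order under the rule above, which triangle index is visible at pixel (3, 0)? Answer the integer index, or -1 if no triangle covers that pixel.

T0:
  2·area = 32
  edge (0, 6)→(8, 2): d=(8,-4) top-left  bias=+0
  edge (8, 2)→(2, 9): d=(-6,7) right/bottom  bias=-1
  edge (2, 9)→(0, 6): d=(-2,-3) top-left  bias=+0
    (3,1)@(7, 3): e=[4,1,27] → X
    (4,1)@(9, 3): e=[12,-13,33] → .
    (1,2)@(3, 5): e=[4,17,11] → X
    (2,2)@(5, 5): e=[12,3,17] → X
    (3,2)@(7, 5): e=[20,-11,23] → .
    (0,3)@(1, 7): e=[12,19,1] → X
    (2,3)@(5, 7): e=[28,-9,13] → .
    (0,4)@(1, 9): e=[28,7,-3] → .
    (1,4)@(3, 9): e=[36,-7,3] → .
  covered (5 px):
    . . . . . .
    . . . X . .
    . X X . . .
    X X . . . .
    . . . . . .
    . . . . . .
    . . . . . .
    . . . . . .
    . . . . . .
    . . . . . .
T1:
  2·area = 32
  edge (8, 2)→(10, 5): d=(2,3) right/bottom  bias=-1
  edge (10, 5)→(2, 9): d=(-8,4) right/bottom  bias=-1
  edge (2, 9)→(8, 2): d=(6,-7) top-left  bias=+0
    (3,2)@(7, 5): e=[9,12,11] → X
    (4,2)@(9, 5): e=[3,4,25] → X
    (5,2)@(11, 5): e=[-3,-4,39] → .
    (2,3)@(5, 7): e=[19,4,9] → X
    (3,3)@(7, 7): e=[13,-4,23] → .
    (4,3)@(9, 7): e=[7,-12,37] → .
    (2,4)@(5, 9): e=[23,-12,21] → .
  covered (3 px):
    . . . . . .
    . . . . . .
    . . . X X .
    . . X . . .
    . . . . . .
    . . . . . .
    . . . . . .
    . . . . . .
    . . . . . .
    . . . . . .
T2:
  2·area = 132  (B↔C swapped to make it positive)
  edge (6, 18)→(0, 0): d=(-6,-18) top-left  bias=+0
  edge (0, 0)→(10, 8): d=(10,8) right/bottom  bias=-1
  edge (10, 8)→(6, 18): d=(-4,10) right/bottom  bias=-1
    (0,0)@(1, 1): e=[12,2,118] → X
    (1,0)@(3, 1): e=[48,-14,98] → .
    (0,1)@(1, 3): e=[0,22,110] → X  [on edge]
    (1,1)@(3, 3): e=[36,6,90] → X
    (2,1)@(5, 3): e=[72,-10,70] → .
    (0,2)@(1, 5): e=[-12,42,102] → .
    (1,2)@(3, 5): e=[24,26,82] → X
    (2,2)@(5, 5): e=[60,10,62] → X
    (3,2)@(7, 5): e=[96,-6,42] → .
    (1,3)@(3, 7): e=[12,46,74] → X
    (3,3)@(7, 7): e=[84,14,34] → X
    (4,3)@(9, 7): e=[120,-2,14] → .
    (1,4)@(3, 9): e=[0,66,66] → X  [on edge]
    (2,7)@(5, 15): e=[0,110,22] → X  [on edge]
  covered (18 px):
    X . . . . .
    X X . . . .
    . X X . . .
    . X X X . .
    . X X X X .
    . . X X . .
    . . X X . .
    . . X X . .
    . . . . . .
    . . . . . .
T3:
  2·area = 48
  edge (12, 12)→(6, 12): d=(-6,0) right/bottom  bias=-1
  edge (6, 12)→(3, 4): d=(-3,-8) top-left  bias=+0
  edge (3, 4)→(12, 12): d=(9,8) right/bottom  bias=-1
    (2,3)@(5, 7): e=[30,7,11] → X
    (3,3)@(7, 7): e=[30,23,-5] → .
    (2,4)@(5, 9): e=[18,1,29] → X
    (3,4)@(7, 9): e=[18,17,13] → X
    (4,4)@(9, 9): e=[18,33,-3] → .
    (2,5)@(5, 11): e=[6,-5,47] → .
    (3,5)@(7, 11): e=[6,11,31] → X
    (4,5)@(9, 11): e=[6,27,15] → X
    (5,5)@(11, 11): e=[6,43,-1] → .
    (3,6)@(7, 13): e=[-6,5,49] → .
    (4,6)@(9, 13): e=[-6,21,33] → .
  covered (5 px):
    . . . . . .
    . . . . . .
    . . . . . .
    . . X . . .
    . . X X . .
    . . . X X .
    . . . . . .
    . . . . . .
    . . . . . .
    . . . . . .

Z-buffer (winner per pixel, '.' = empty):
  2 . . . . .
  2 2 . 0 . .
  . 2 2 1 1 .
  0 2 3 2 . .
  . 2 3 3 2 .
  . . 2 3 3 .
  . . 2 2 . .
  . . 2 2 . .
  . . . . . .
  . . . . . .

Answer: -1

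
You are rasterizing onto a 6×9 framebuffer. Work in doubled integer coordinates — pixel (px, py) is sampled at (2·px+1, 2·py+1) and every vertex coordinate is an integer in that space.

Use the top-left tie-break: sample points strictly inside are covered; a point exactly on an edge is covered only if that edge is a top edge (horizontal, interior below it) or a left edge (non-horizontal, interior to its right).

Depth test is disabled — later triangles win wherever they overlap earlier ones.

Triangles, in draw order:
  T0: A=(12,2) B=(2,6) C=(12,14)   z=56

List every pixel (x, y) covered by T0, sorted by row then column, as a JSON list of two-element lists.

T0:
  2·area = 120  (B↔C swapped to make it positive)
  edge (12, 2)→(12, 14): d=(0,12) right/bottom  bias=-1
  edge (12, 14)→(2, 6): d=(-10,-8) top-left  bias=+0
  edge (2, 6)→(12, 2): d=(10,-4) top-left  bias=+0
    (5,1)@(11, 3): e=[12,102,6] → X
    (2,2)@(5, 5): e=[84,34,2] → X
    (3,2)@(7, 5): e=[60,50,10] → X
    (4,2)@(9, 5): e=[36,66,18] → X
    (2,3)@(5, 7): e=[84,14,22] → X
    (2,4)@(5, 9): e=[84,-6,42] → .
    (3,4)@(7, 9): e=[60,10,50] → X
    (3,5)@(7, 11): e=[60,-10,70] → .
    (4,5)@(9, 11): e=[36,6,78] → X
    (4,6)@(9, 13): e=[36,-14,98] → .
    (5,6)@(11, 13): e=[12,2,106] → X
    (5,7)@(11, 15): e=[12,-18,126] → .
  covered (15 px):
    . . . . . .
    . . . . . X
    . . X X X X
    . . X X X X
    . . . X X X
    . . . . X X
    . . . . . X
    . . . . . .
    . . . . . .

Result: [[5,1],[2,2],[3,2],[4,2],[5,2],[2,3],[3,3],[4,3],[5,3],[3,4],[4,4],[5,4],[4,5],[5,5],[5,6]]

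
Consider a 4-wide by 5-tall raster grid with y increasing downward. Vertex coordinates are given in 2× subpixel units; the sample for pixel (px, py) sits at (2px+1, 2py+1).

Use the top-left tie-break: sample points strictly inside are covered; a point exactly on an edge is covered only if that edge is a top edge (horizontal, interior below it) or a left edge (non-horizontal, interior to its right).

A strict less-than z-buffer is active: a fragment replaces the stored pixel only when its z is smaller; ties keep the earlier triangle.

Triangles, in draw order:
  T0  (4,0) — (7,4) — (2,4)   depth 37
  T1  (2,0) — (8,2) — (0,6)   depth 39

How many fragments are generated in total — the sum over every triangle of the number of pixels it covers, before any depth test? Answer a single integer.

T0:
  2·area = 20
  edge (4, 0)→(7, 4): d=(3,4) right/bottom  bias=-1
  edge (7, 4)→(2, 4): d=(-5,0) right/bottom  bias=-1
  edge (2, 4)→(4, 0): d=(2,-4) top-left  bias=+0
    (1,1)@(3, 3): e=[13,5,2] → █
    (2,1)@(5, 3): e=[5,5,10] → █
    (3,1)@(7, 3): e=[-3,5,18] → ·
    (1,2)@(3, 5): e=[19,-5,6] → ·
    (2,2)@(5, 5): e=[11,-5,14] → ·
  covered (2 px):
    · · · ·
    · █ █ ·
    · · · ·
    · · · ·
    · · · ·
T1:
  2·area = 40
  edge (2, 0)→(8, 2): d=(6,2) right/bottom  bias=-1
  edge (8, 2)→(0, 6): d=(-8,4) right/bottom  bias=-1
  edge (0, 6)→(2, 0): d=(2,-6) top-left  bias=+0
    (1,0)@(3, 1): e=[4,28,8] → █
    (2,0)@(5, 1): e=[0,20,20] → ·  [on edge]
    (0,1)@(1, 3): e=[20,20,0] → █  [on edge]
    (2,1)@(5, 3): e=[12,4,24] → █
    (3,1)@(7, 3): e=[8,-4,36] → ·
    (0,2)@(1, 5): e=[32,4,4] → █
    (1,2)@(3, 5): e=[28,-4,16] → ·
    (2,2)@(5, 5): e=[24,-12,28] → ·
    (0,3)@(1, 7): e=[44,-12,8] → ·
  covered (5 px):
    · █ · ·
    █ █ █ ·
    █ · · ·
    · · · ·
    · · · ·

Answer: 7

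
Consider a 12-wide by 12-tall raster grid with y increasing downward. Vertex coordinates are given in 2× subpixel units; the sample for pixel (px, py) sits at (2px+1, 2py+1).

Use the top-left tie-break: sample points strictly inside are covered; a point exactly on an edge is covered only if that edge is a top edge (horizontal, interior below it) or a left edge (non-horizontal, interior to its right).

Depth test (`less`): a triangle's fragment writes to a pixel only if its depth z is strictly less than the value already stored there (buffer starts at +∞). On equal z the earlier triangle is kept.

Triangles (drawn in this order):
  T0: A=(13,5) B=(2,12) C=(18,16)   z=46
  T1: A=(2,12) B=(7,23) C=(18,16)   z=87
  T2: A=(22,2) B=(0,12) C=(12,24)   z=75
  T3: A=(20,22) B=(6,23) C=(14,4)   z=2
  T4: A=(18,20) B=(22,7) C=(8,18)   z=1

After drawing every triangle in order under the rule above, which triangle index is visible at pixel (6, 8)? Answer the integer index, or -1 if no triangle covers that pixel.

T0:
  2·area = 156  (B↔C swapped to make it positive)
  edge (13, 5)→(18, 16): d=(5,11) right/bottom  bias=-1
  edge (18, 16)→(2, 12): d=(-16,-4) top-left  bias=+0
  edge (2, 12)→(13, 5): d=(11,-7) top-left  bias=+0
    (6,2)@(13, 5): e=[0,156,0] → ·  [on edge]
    (5,3)@(11, 7): e=[32,116,8] → #
    (6,3)@(13, 7): e=[10,124,22] → #
    (7,3)@(15, 7): e=[-12,132,36] → ·
    (3,4)@(7, 9): e=[86,68,2] → #
    (4,4)@(9, 9): e=[64,76,16] → #
    (7,4)@(15, 9): e=[-2,100,58] → ·
    (2,5)@(5, 11): e=[118,28,10] → #
    (7,5)@(15, 11): e=[8,68,80] → #
    (8,5)@(17, 11): e=[-14,76,94] → ·
    (2,6)@(5, 13): e=[128,-4,32] → ·
    (3,6)@(7, 13): e=[106,4,46] → #
  covered (19 px):
    · · · · · · · · · · · ·
    · · · · · · · · · · · ·
    · · · · · · · · · · · ·
    · · · · · # # · · · · ·
    · · · # # # # · · · · ·
    · · # # # # # # · · · ·
    · · · # # # # # · · · ·
    · · · · · · · # # · · ·
    · · · · · · · · · · · ·
    · · · · · · · · · · · ·
    · · · · · · · · · · · ·
    · · · · · · · · · · · ·
T1:
  2·area = 156  (B↔C swapped to make it positive)
  edge (2, 12)→(18, 16): d=(16,4) right/bottom  bias=-1
  edge (18, 16)→(7, 23): d=(-11,7) right/bottom  bias=-1
  edge (7, 23)→(2, 12): d=(-5,-11) top-left  bias=+0
    (1,6)@(3, 13): e=[12,138,6] → #
    (2,6)@(5, 13): e=[4,124,28] → #
    (3,6)@(7, 13): e=[-4,110,50] → ·
    (1,7)@(3, 15): e=[44,116,-4] → ·
    (2,7)@(5, 15): e=[36,102,18] → #
    (3,7)@(7, 15): e=[28,88,40] → #
    (4,7)@(9, 15): e=[20,74,62] → #
    (5,7)@(11, 15): e=[12,60,84] → #
    (6,7)@(13, 15): e=[4,46,106] → #
    (7,7)@(15, 15): e=[-4,32,128] → ·
    (2,8)@(5, 17): e=[68,80,8] → #
    (7,8)@(15, 17): e=[28,10,118] → #
    (3,11)@(7, 23): e=[156,0,0] → ·  [on edge]
  covered (19 px):
    · · · · · · · · · · · ·
    · · · · · · · · · · · ·
    · · · · · · · · · · · ·
    · · · · · · · · · · · ·
    · · · · · · · · · · · ·
    · · · · · · · · · · · ·
    · # # · · · · · · · · ·
    · · # # # # # · · · · ·
    · · # # # # # # · · · ·
    · · · # # # # · · · · ·
    · · · # # · · · · · · ·
    · · · · · · · · · · · ·
T2:
  2·area = 384  (B↔C swapped to make it positive)
  edge (22, 2)→(12, 24): d=(-10,22) right/bottom  bias=-1
  edge (12, 24)→(0, 12): d=(-12,-12) top-left  bias=+0
  edge (0, 12)→(22, 2): d=(22,-10) top-left  bias=+0
    (10,1)@(21, 3): e=[12,360,12] → #
    (11,1)@(23, 3): e=[-32,384,32] → ·
    (8,2)@(17, 5): e=[80,288,16] → #
    (9,2)@(19, 5): e=[36,312,36] → #
    (10,2)@(21, 5): e=[-8,336,56] → ·
    (5,3)@(11, 7): e=[192,192,0] → #  [on edge]
    (6,3)@(13, 7): e=[148,216,20] → #
    (7,3)@(15, 7): e=[104,240,40] → #
    (10,3)@(21, 7): e=[-28,312,100] → ·
    (3,4)@(7, 9): e=[260,120,4] → #
    (4,4)@(9, 9): e=[216,144,24] → #
    (9,4)@(19, 9): e=[-4,264,124] → ·
    (0,6)@(1, 13): e=[352,0,32] → #  [on edge]
    (8,6)@(17, 13): e=[0,192,192] → ·  [on edge]
    (1,7)@(3, 15): e=[288,0,96] → #  [on edge]
    (2,8)@(5, 17): e=[224,0,160] → #  [on edge]
    (3,9)@(7, 19): e=[160,0,224] → #  [on edge]
    (4,10)@(9, 21): e=[96,0,288] → #  [on edge]
    (5,11)@(11, 23): e=[32,0,352] → #  [on edge]
  covered (51 px):
    · · · · · · · · · · · ·
    · · · · · · · · · · # ·
    · · · · · · · · # # · ·
    · · · · · # # # # # · ·
    · · · # # # # # # · · ·
    · # # # # # # # # · · ·
    # # # # # # # # · · · ·
    · # # # # # # # · · · ·
    · · # # # # # # · · · ·
    · · · # # # # · · · · ·
    · · · · # # # · · · · ·
    · · · · · # · · · · · ·
T3:
  2·area = 258
  edge (20, 22)→(6, 23): d=(-14,1) right/bottom  bias=-1
  edge (6, 23)→(14, 4): d=(8,-19) top-left  bias=+0
  edge (14, 4)→(20, 22): d=(6,18) right/bottom  bias=-1
    (6,0)@(13, 1): e=[301,-43,0] → ·  [on edge]
    (6,3)@(13, 7): e=[217,5,36] → #
    (7,3)@(15, 7): e=[215,43,0] → ·  [on edge]
    (6,4)@(13, 9): e=[189,21,48] → #
    (7,4)@(15, 9): e=[187,59,12] → #
    (8,4)@(17, 9): e=[185,97,-24] → ·
    (6,5)@(13, 11): e=[161,37,60] → #
    (8,5)@(17, 11): e=[157,113,-12] → ·
    (5,6)@(11, 13): e=[135,15,108] → #
    (8,6)@(17, 13): e=[129,129,0] → ·  [on edge]
    (5,7)@(11, 15): e=[107,31,120] → #
    (8,7)@(17, 15): e=[101,145,12] → #
    (9,9)@(19, 19): e=[43,215,0] → ·  [on edge]
  covered (29 px):
    · · · · · · · · · · · ·
    · · · · · · · · · · · ·
    · · · · · · · · · · · ·
    · · · · · · # · · · · ·
    · · · · · · # # · · · ·
    · · · · · · # # · · · ·
    · · · · · # # # · · · ·
    · · · · · # # # # · · ·
    · · · · # # # # # · · ·
    · · · · # # # # # · · ·
    · · · # # # # # # # · ·
    · · · · · · · · · · · ·
T4:
  2·area = 138  (B↔C swapped to make it positive)
  edge (18, 20)→(8, 18): d=(-10,-2) top-left  bias=+0
  edge (8, 18)→(22, 7): d=(14,-11) top-left  bias=+0
  edge (22, 7)→(18, 20): d=(-4,13) right/bottom  bias=-1
    (10,4)@(21, 9): e=[116,17,5] → #
    (11,4)@(23, 9): e=[120,39,-21] → ·
    (8,5)@(17, 11): e=[88,1,49] → #
    (9,5)@(19, 11): e=[92,23,23] → #
    (10,5)@(21, 11): e=[96,45,-3] → ·
    (7,6)@(15, 13): e=[64,7,67] → #
    (10,6)@(21, 13): e=[76,73,-11] → ·
    (6,7)@(13, 15): e=[40,13,85] → #
    (10,7)@(21, 15): e=[56,101,-19] → ·
    (1,8)@(3, 17): e=[0,-69,207] → ·  [on edge]
    (5,8)@(11, 17): e=[16,19,103] → #
    (9,8)@(19, 17): e=[32,107,-1] → ·
    (6,9)@(13, 19): e=[0,69,69] → #  [on edge]
    (11,10)@(23, 21): e=[0,207,-69] → ·  [on edge]
  covered (17 px):
    · · · · · · · · · · · ·
    · · · · · · · · · · · ·
    · · · · · · · · · · · ·
    · · · · · · · · · · · ·
    · · · · · · · · · · # ·
    · · · · · · · · # # · ·
    · · · · · · · # # # · ·
    · · · · · · # # # # · ·
    · · · · · # # # # · · ·
    · · · · · · # # # · · ·
    · · · · · · · · · · · ·
    · · · · · · · · · · · ·

Z-buffer (winner per pixel, '.' = empty):
  . . . . . . . . . . . .
  . . . . . . . . . . 2 .
  . . . . . . . . 2 2 . .
  . . . . . 0 3 2 2 2 . .
  . . . 0 0 0 3 3 2 . 4 .
  . 2 0 0 0 0 3 3 4 4 . .
  2 2 2 0 0 3 3 4 4 4 . .
  . 2 2 2 2 3 4 4 4 4 . .
  . . 2 2 3 4 4 4 4 . . .
  . . . 2 3 3 4 4 4 . . .
  . . . 3 3 3 3 3 3 3 . .
  . . . . . 2 . . . . . .

Answer: 4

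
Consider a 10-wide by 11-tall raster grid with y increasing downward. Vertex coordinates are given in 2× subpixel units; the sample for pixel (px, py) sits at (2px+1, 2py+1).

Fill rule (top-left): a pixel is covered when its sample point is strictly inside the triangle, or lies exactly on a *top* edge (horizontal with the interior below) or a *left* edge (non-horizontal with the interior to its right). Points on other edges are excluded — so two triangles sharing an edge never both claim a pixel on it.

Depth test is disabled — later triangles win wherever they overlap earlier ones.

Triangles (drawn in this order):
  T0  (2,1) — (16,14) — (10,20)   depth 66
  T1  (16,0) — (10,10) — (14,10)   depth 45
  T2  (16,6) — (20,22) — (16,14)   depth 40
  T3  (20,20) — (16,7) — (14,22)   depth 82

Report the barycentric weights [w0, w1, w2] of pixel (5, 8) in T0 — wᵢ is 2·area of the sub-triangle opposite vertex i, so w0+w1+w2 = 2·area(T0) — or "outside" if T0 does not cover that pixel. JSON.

T0:
  2·area = 162
  edge (2, 1)→(16, 14): d=(14,13) right/bottom  bias=-1
  edge (16, 14)→(10, 20): d=(-6,6) right/bottom  bias=-1
  edge (10, 20)→(2, 1): d=(-8,-19) top-left  bias=+0
    (1,1)@(3, 3): e=[15,144,3] → X
    (2,1)@(5, 3): e=[-11,132,41] → .
    (1,2)@(3, 5): e=[43,132,-13] → .
    (2,2)@(5, 5): e=[17,120,25] → X
    (3,2)@(7, 5): e=[-9,108,63] → .
    (2,3)@(5, 7): e=[45,108,9] → X
    (3,3)@(7, 7): e=[19,96,47] → X
    (4,3)@(9, 7): e=[-7,84,85] → .
    (2,4)@(5, 9): e=[73,96,-7] → .
    (3,4)@(7, 9): e=[47,84,31] → X
    (4,4)@(9, 9): e=[21,72,69] → X
    (5,4)@(11, 9): e=[-5,60,107] → .
    (9,5)@(19, 11): e=[-81,0,243] → .  [on edge]
    (8,6)@(17, 13): e=[-27,0,189] → .  [on edge]
    (7,7)@(15, 15): e=[27,0,135] → .  [on edge]
    (6,8)@(13, 17): e=[81,0,81] → .  [on edge]
    (5,9)@(11, 19): e=[135,0,27] → .  [on edge]
    (4,10)@(9, 21): e=[189,0,-27] → .  [on edge]
  covered (17 px):
    . . . . . . . . . .
    . X . . . . . . . .
    . . X . . . . . . .
    . . X X . . . . . .
    . . . X X . . . . .
    . . . X X X . . . .
    . . . . X X X . . .
    . . . . X X X . . .
    . . . . X X . . . .
    . . . . . . . . . .
    . . . . . . . . . .
T1:
  2·area = 40  (B↔C swapped to make it positive)
  edge (16, 0)→(14, 10): d=(-2,10) right/bottom  bias=-1
  edge (14, 10)→(10, 10): d=(-4,0) right/bottom  bias=-1
  edge (10, 10)→(16, 0): d=(6,-10) top-left  bias=+0
    (7,1)@(15, 3): e=[4,28,8] → X
    (8,1)@(17, 3): e=[-16,28,28] → .
    (6,2)@(13, 5): e=[20,20,0] → X  [on edge]
    (7,2)@(15, 5): e=[0,20,20] → .  [on edge]
    (6,3)@(13, 7): e=[16,12,12] → X
    (7,3)@(15, 7): e=[-4,12,32] → .
    (5,4)@(11, 9): e=[32,4,4] → X
    (7,4)@(15, 9): e=[-8,4,44] → .
    (5,5)@(11, 11): e=[28,-4,16] → .
    (6,5)@(13, 11): e=[8,-4,36] → .
    (3,7)@(7, 15): e=[60,-20,0] → .  [on edge]
    (6,7)@(13, 15): e=[0,-20,60] → .  [on edge]
  covered (5 px):
    . . . . . . . . . .
    . . . . . . . X . .
    . . . . . . X . . .
    . . . . . . X . . .
    . . . . . X X . . .
    . . . . . . . . . .
    . . . . . . . . . .
    . . . . . . . . . .
    . . . . . . . . . .
    . . . . . . . . . .
    . . . . . . . . . .
T2:
  2·area = 32
  edge (16, 6)→(20, 22): d=(4,16) right/bottom  bias=-1
  edge (20, 22)→(16, 14): d=(-4,-8) top-left  bias=+0
  edge (16, 14)→(16, 6): d=(0,-8) top-left  bias=+0
    (8,5)@(17, 11): e=[4,20,8] → X
    (9,5)@(19, 11): e=[-28,36,24] → .
    (8,6)@(17, 13): e=[12,12,8] → X
    (9,6)@(19, 13): e=[-20,28,24] → .
    (8,7)@(17, 15): e=[20,4,8] → X
    (9,7)@(19, 15): e=[-12,20,24] → .
    (8,8)@(17, 17): e=[28,-4,8] → .
    (9,9)@(19, 19): e=[4,4,24] → X
    (9,10)@(19, 21): e=[12,-4,24] → .
  covered (4 px):
    . . . . . . . . . .
    . . . . . . . . . .
    . . . . . . . . . .
    . . . . . . . . . .
    . . . . . . . . . .
    . . . . . . . . X .
    . . . . . . . . X .
    . . . . . . . . X .
    . . . . . . . . . .
    . . . . . . . . . X
    . . . . . . . . . .
T3:
  2·area = 86  (B↔C swapped to make it positive)
  edge (20, 20)→(14, 22): d=(-6,2) right/bottom  bias=-1
  edge (14, 22)→(16, 7): d=(2,-15) top-left  bias=+0
  edge (16, 7)→(20, 20): d=(4,13) right/bottom  bias=-1
    (8,5)@(17, 11): e=[60,23,3] → X
    (9,5)@(19, 11): e=[56,53,-23] → .
    (8,6)@(17, 13): e=[48,27,11] → X
    (9,6)@(19, 13): e=[44,57,-15] → .
    (7,7)@(15, 15): e=[40,1,45] → X
    (9,7)@(19, 15): e=[32,61,-7] → .
    (7,8)@(15, 17): e=[28,5,53] → X
    (9,8)@(19, 17): e=[20,65,1] → X
    (7,9)@(15, 19): e=[16,9,61] → X
    (7,10)@(15, 21): e=[4,13,69] → X
    (8,10)@(17, 21): e=[0,43,43] → .  [on edge]
    (9,10)@(19, 21): e=[-4,73,17] → .
  covered (11 px):
    . . . . . . . . . .
    . . . . . . . . . .
    . . . . . . . . . .
    . . . . . . . . . .
    . . . . . . . . . .
    . . . . . . . . X .
    . . . . . . . . X .
    . . . . . . . X X .
    . . . . . . . X X X
    . . . . . . . X X X
    . . . . . . . X . .

Answer: [12,43,107]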